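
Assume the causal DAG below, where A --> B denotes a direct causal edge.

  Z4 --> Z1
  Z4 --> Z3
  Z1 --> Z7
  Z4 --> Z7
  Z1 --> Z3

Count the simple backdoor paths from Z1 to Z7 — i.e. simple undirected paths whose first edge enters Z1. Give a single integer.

1

A backdoor path from Z1 to Z7 is any simple undirected path whose first edge points into Z1 (i.e. leaves Z1 via a parent).
Parents of Z1: {Z4}.
Enumerating:
  P1: Z1 <- Z4 -> Z7
That exhausts the simple backdoor paths. Count: 1.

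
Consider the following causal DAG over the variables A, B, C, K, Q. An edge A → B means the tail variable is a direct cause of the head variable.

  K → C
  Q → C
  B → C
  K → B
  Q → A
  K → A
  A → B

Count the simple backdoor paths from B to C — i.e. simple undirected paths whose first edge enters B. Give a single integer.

A backdoor path from B to C is any simple undirected path whose first edge points into B (i.e. leaves B via a parent).
Parents of B: {A, K}.
Enumerating:
  P1: B <- K -> A <- Q -> C
  P2: B <- K -> C
  P3: B <- A <- K -> C
  P4: B <- A <- Q -> C
That exhausts the simple backdoor paths. Count: 4.

4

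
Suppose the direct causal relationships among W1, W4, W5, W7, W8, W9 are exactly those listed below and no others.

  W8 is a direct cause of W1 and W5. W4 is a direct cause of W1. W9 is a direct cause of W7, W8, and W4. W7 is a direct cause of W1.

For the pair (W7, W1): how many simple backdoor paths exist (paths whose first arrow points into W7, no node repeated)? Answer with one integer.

A backdoor path from W7 to W1 is any simple undirected path whose first edge points into W7 (i.e. leaves W7 via a parent).
Parents of W7: {W9}.
Enumerating:
  P1: W7 <- W9 -> W8 -> W1
  P2: W7 <- W9 -> W4 -> W1
That exhausts the simple backdoor paths. Count: 2.

2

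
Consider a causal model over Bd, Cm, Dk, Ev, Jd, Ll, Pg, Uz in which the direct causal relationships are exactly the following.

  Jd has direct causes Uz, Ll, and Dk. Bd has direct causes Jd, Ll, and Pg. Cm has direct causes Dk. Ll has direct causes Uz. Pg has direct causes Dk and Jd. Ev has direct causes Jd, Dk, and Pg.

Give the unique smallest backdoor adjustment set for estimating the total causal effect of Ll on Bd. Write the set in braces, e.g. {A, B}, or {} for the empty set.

{Uz}

Variables eligible for adjustment (non-descendants of Ll, excluding Ll and Bd): {Cm, Dk, Uz}.
Backdoor paths from Ll to Bd:
  P1: Ll <- Uz -> Jd <- Dk -> Pg -> Bd
  P2: Ll <- Uz -> Jd <- Dk -> Ev <- Pg -> Bd
  P3: Ll <- Uz -> Jd -> Pg -> Bd
  P4: Ll <- Uz -> Jd -> Bd
  P5: Ll <- Uz -> Jd -> Ev <- Dk -> Pg -> Bd
  P6: Ll <- Uz -> Jd -> Ev <- Pg -> Bd
The empty set is not sufficient: P3 (Ll <- Uz -> Jd -> Pg -> Bd) has no collider blocking it and no conditioned non-collider, so it is open.
Try {Uz}:
  P1: blocked at fork node Uz ∈ conditioning set.
  P2: blocked at fork node Uz ∈ conditioning set.
  P3: blocked at fork node Uz ∈ conditioning set.
  P4: blocked at fork node Uz ∈ conditioning set.
  P5: blocked at fork node Uz ∈ conditioning set.
  P6: blocked at fork node Uz ∈ conditioning set.
{Uz} contains no descendant of Ll and blocks every backdoor path.
No other singleton works — e.g. {Dk} leaves P3 open — so {Uz} is the unique smallest valid adjustment set.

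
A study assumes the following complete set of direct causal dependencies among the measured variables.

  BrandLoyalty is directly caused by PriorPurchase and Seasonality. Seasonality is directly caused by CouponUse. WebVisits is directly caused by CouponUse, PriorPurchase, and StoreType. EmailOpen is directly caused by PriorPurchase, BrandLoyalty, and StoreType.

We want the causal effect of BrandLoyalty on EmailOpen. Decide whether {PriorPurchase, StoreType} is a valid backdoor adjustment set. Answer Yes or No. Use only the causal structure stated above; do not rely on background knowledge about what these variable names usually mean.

Backdoor paths from BrandLoyalty to EmailOpen (paths whose first edge points into BrandLoyalty):
  P1: BrandLoyalty <- PriorPurchase -> WebVisits <- StoreType -> EmailOpen
  P2: BrandLoyalty <- PriorPurchase -> EmailOpen
  P3: BrandLoyalty <- Seasonality <- CouponUse -> WebVisits <- PriorPurchase -> EmailOpen
  P4: BrandLoyalty <- Seasonality <- CouponUse -> WebVisits <- StoreType -> EmailOpen
Condition 1 (no descendant of BrandLoyalty in the set): holds — descendants of BrandLoyalty are {EmailOpen}; none are in {PriorPurchase, StoreType}.
Condition 2 (every backdoor path blocked by {PriorPurchase, StoreType}):
  P1: blocked at fork node PriorPurchase ∈ conditioning set.
  P2: blocked at fork node PriorPurchase ∈ conditioning set.
  P3: blocked at collider WebVisits (neither it nor any descendant is in the conditioning set).
  P4: blocked at collider WebVisits (neither it nor any descendant is in the conditioning set).
{PriorPurchase, StoreType} satisfies the backdoor criterion.

Yes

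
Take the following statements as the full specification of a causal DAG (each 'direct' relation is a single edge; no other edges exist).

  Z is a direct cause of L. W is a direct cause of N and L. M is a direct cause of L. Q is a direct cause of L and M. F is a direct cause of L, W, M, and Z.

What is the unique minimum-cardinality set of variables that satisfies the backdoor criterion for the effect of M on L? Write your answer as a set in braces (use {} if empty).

{F, Q}

Variables eligible for adjustment (non-descendants of M, excluding M and L): {F, N, Q, W, Z}.
Backdoor paths from M to L:
  P1: M <- Q -> L
  P2: M <- F -> W -> L
  P3: M <- F -> Z -> L
  P4: M <- F -> L
The empty set is not sufficient: P1 (M <- Q -> L) has no collider blocking it and no conditioned non-collider, so it is open.
Try {F, Q}:
  P1: blocked at fork node Q ∈ conditioning set.
  P2: blocked at fork node F ∈ conditioning set.
  P3: blocked at fork node F ∈ conditioning set.
  P4: blocked at fork node F ∈ conditioning set.
{F, Q} contains no descendant of M and blocks every backdoor path.
Every element of {F, Q} is needed (dropping F leaves P2 open; dropping Q leaves P1 open), so no proper subset is valid.
Among all size-2 subsets of the eligible variables, only {F, Q} blocks every backdoor path, so it is the unique smallest valid adjustment set.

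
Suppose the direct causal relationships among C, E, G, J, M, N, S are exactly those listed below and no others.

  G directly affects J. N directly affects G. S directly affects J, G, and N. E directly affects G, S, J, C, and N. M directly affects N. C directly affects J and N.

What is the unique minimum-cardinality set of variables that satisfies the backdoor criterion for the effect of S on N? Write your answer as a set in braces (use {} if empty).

{E}

Variables eligible for adjustment (non-descendants of S, excluding S and N): {C, E, M}.
Backdoor paths from S to N:
  P1: S <- E -> C -> N
  P2: S <- E -> C -> J <- G <- N
  P3: S <- E -> N
  P4: S <- E -> G <- N
  P5: S <- E -> G -> J <- C -> N
  P6: S <- E -> J <- C -> N
  P7: S <- E -> J <- G <- N
The empty set is not sufficient: P1 (S <- E -> C -> N) has no collider blocking it and no conditioned non-collider, so it is open.
Try {E}:
  P1: blocked at fork node E ∈ conditioning set.
  P2: blocked at fork node E ∈ conditioning set.
  P3: blocked at fork node E ∈ conditioning set.
  P4: blocked at fork node E ∈ conditioning set.
  P5: blocked at fork node E ∈ conditioning set.
  P6: blocked at fork node E ∈ conditioning set.
  P7: blocked at fork node E ∈ conditioning set.
{E} contains no descendant of S and blocks every backdoor path.
No other singleton works — e.g. {M} leaves P1 open — so {E} is the unique smallest valid adjustment set.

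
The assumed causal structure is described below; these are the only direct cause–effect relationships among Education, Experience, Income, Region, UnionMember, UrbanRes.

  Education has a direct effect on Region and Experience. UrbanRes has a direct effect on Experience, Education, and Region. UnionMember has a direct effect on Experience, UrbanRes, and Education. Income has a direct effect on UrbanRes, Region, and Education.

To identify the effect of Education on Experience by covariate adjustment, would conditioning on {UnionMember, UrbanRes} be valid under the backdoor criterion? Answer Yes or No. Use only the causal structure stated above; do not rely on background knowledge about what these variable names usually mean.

Backdoor paths from Education to Experience (paths whose first edge points into Education):
  P1: Education <- Income -> UrbanRes <- UnionMember -> Experience
  P2: Education <- Income -> UrbanRes -> Experience
  P3: Education <- Income -> Region <- UrbanRes <- UnionMember -> Experience
  P4: Education <- Income -> Region <- UrbanRes -> Experience
  P5: Education <- UnionMember -> UrbanRes -> Experience
  P6: Education <- UnionMember -> Experience
  P7: Education <- UrbanRes <- UnionMember -> Experience
  P8: Education <- UrbanRes -> Experience
Condition 1 (no descendant of Education in the set): holds — descendants of Education are {Experience, Region}; none are in {UnionMember, UrbanRes}.
Condition 2 (every backdoor path blocked by {UnionMember, UrbanRes}):
  P1: blocked at fork node UnionMember ∈ conditioning set.
  P2: blocked at chain node UrbanRes ∈ conditioning set.
  P3: blocked at collider Region (neither it nor any descendant is in the conditioning set).
  P4: blocked at collider Region (neither it nor any descendant is in the conditioning set).
  P5: blocked at fork node UnionMember ∈ conditioning set.
  P6: blocked at fork node UnionMember ∈ conditioning set.
  P7: blocked at chain node UrbanRes ∈ conditioning set.
  P8: blocked at fork node UrbanRes ∈ conditioning set.
{UnionMember, UrbanRes} satisfies the backdoor criterion.

Yes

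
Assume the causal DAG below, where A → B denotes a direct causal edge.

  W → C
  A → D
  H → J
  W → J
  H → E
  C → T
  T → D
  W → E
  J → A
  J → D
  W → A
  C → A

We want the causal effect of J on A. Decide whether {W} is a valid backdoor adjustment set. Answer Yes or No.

Backdoor paths from J to A (paths whose first edge points into J):
  P1: J <- H -> E <- W -> C -> A
  P2: J <- H -> E <- W -> C -> T -> D <- A
  P3: J <- H -> E <- W -> A
  P4: J <- W -> C -> A
  P5: J <- W -> C -> T -> D <- A
  P6: J <- W -> A
Condition 1 (no descendant of J in the set): holds — descendants of J are {A, D}; none are in {W}.
Condition 2 (every backdoor path blocked by {W}):
  P1: blocked at collider E (neither it nor any descendant is in the conditioning set).
  P2: blocked at collider E (neither it nor any descendant is in the conditioning set).
  P3: blocked at collider E (neither it nor any descendant is in the conditioning set).
  P4: blocked at fork node W ∈ conditioning set.
  P5: blocked at fork node W ∈ conditioning set.
  P6: blocked at fork node W ∈ conditioning set.
{W} satisfies the backdoor criterion.

Yes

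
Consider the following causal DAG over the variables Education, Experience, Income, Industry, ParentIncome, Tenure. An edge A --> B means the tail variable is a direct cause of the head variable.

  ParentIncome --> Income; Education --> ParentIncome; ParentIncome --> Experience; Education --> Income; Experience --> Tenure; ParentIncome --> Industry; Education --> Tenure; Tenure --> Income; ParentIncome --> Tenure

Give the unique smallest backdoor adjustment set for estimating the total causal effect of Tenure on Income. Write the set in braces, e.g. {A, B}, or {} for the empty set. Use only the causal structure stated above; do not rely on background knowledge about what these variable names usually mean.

{Education, ParentIncome}

Variables eligible for adjustment (non-descendants of Tenure, excluding Tenure and Income): {Education, Experience, Industry, ParentIncome}.
Backdoor paths from Tenure to Income:
  P1: Tenure <- Education -> ParentIncome -> Income
  P2: Tenure <- Education -> Income
  P3: Tenure <- ParentIncome <- Education -> Income
  P4: Tenure <- ParentIncome -> Income
  P5: Tenure <- Experience <- ParentIncome <- Education -> Income
  P6: Tenure <- Experience <- ParentIncome -> Income
The empty set is not sufficient: P1 (Tenure <- Education -> ParentIncome -> Income) has no collider blocking it and no conditioned non-collider, so it is open.
Try {Education, ParentIncome}:
  P1: blocked at fork node Education ∈ conditioning set.
  P2: blocked at fork node Education ∈ conditioning set.
  P3: blocked at chain node ParentIncome ∈ conditioning set.
  P4: blocked at fork node ParentIncome ∈ conditioning set.
  P5: blocked at chain node ParentIncome ∈ conditioning set.
  P6: blocked at fork node ParentIncome ∈ conditioning set.
{Education, ParentIncome} contains no descendant of Tenure and blocks every backdoor path.
Every element of {Education, ParentIncome} is needed (dropping Education leaves P2 open; dropping ParentIncome leaves P4 open), so no proper subset is valid.
Among all size-2 subsets of the eligible variables, only {Education, ParentIncome} blocks every backdoor path, so it is the unique smallest valid adjustment set.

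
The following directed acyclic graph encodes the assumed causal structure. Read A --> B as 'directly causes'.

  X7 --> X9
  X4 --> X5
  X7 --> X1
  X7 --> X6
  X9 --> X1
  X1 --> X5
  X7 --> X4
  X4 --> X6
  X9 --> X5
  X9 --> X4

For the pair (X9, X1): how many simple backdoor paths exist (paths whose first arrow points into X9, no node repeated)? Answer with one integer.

3

A backdoor path from X9 to X1 is any simple undirected path whose first edge points into X9 (i.e. leaves X9 via a parent).
Parents of X9: {X7}.
Enumerating:
  P1: X9 <- X7 -> X4 -> X5 <- X1
  P2: X9 <- X7 -> X6 <- X4 -> X5 <- X1
  P3: X9 <- X7 -> X1
That exhausts the simple backdoor paths. Count: 3.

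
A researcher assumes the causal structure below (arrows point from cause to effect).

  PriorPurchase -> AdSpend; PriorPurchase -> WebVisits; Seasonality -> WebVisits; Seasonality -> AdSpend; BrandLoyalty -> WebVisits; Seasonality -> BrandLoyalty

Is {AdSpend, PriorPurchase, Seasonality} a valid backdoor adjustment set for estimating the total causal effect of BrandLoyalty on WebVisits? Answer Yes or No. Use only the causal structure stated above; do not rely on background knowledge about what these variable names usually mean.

Yes

Backdoor paths from BrandLoyalty to WebVisits (paths whose first edge points into BrandLoyalty):
  P1: BrandLoyalty <- Seasonality -> WebVisits
  P2: BrandLoyalty <- Seasonality -> AdSpend <- PriorPurchase -> WebVisits
Condition 1 (no descendant of BrandLoyalty in the set): holds — descendants of BrandLoyalty are {WebVisits}; none are in {AdSpend, PriorPurchase, Seasonality}.
Condition 2 (every backdoor path blocked by {AdSpend, PriorPurchase, Seasonality}):
  P1: blocked at fork node Seasonality ∈ conditioning set.
  P2: blocked at fork node Seasonality ∈ conditioning set.
{AdSpend, PriorPurchase, Seasonality} satisfies the backdoor criterion.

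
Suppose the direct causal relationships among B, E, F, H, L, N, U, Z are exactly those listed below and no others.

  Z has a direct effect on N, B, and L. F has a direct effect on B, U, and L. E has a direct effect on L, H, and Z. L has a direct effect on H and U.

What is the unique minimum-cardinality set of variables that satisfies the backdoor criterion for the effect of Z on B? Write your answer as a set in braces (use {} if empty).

Variables eligible for adjustment (non-descendants of Z, excluding Z and B): {E, F}.
Backdoor paths from Z to B:
  P1: Z <- E -> L <- F -> B
  P2: Z <- E -> L -> U <- F -> B
  P3: Z <- E -> H <- L <- F -> B
  P4: Z <- E -> H <- L -> U <- F -> B
Each backdoor path contains an unconditioned collider, so every path is already blocked with the empty conditioning set:
  P1: blocked at collider L (neither it nor any descendant is in the conditioning set).
  P2: blocked at collider U (neither it nor any descendant is in the conditioning set).
  P3: blocked at collider H (neither it nor any descendant is in the conditioning set).
  P4: blocked at collider H (neither it nor any descendant is in the conditioning set).
The empty set is therefore the unique smallest valid set.

{}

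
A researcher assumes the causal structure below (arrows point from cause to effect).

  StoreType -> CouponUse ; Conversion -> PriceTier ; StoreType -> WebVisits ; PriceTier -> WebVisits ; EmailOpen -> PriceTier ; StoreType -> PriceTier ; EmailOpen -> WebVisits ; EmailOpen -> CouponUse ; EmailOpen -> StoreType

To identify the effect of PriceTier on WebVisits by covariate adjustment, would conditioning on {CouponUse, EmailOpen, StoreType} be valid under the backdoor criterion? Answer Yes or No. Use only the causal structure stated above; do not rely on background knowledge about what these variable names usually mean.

Backdoor paths from PriceTier to WebVisits (paths whose first edge points into PriceTier):
  P1: PriceTier <- EmailOpen -> StoreType -> WebVisits
  P2: PriceTier <- EmailOpen -> CouponUse <- StoreType -> WebVisits
  P3: PriceTier <- EmailOpen -> WebVisits
  P4: PriceTier <- StoreType <- EmailOpen -> WebVisits
  P5: PriceTier <- StoreType -> CouponUse <- EmailOpen -> WebVisits
  P6: PriceTier <- StoreType -> WebVisits
Condition 1 (no descendant of PriceTier in the set): holds — descendants of PriceTier are {WebVisits}; none are in {CouponUse, EmailOpen, StoreType}.
Condition 2 (every backdoor path blocked by {CouponUse, EmailOpen, StoreType}):
  P1: blocked at fork node EmailOpen ∈ conditioning set.
  P2: blocked at fork node EmailOpen ∈ conditioning set.
  P3: blocked at fork node EmailOpen ∈ conditioning set.
  P4: blocked at chain node StoreType ∈ conditioning set.
  P5: blocked at fork node StoreType ∈ conditioning set.
  P6: blocked at fork node StoreType ∈ conditioning set.
{CouponUse, EmailOpen, StoreType} satisfies the backdoor criterion.

Yes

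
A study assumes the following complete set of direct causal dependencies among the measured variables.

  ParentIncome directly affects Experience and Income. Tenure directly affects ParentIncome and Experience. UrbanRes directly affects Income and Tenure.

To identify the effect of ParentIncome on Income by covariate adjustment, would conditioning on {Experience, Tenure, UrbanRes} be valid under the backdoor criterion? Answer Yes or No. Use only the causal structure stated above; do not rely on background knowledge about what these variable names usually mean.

No

Backdoor paths from ParentIncome to Income (paths whose first edge points into ParentIncome):
  P1: ParentIncome <- Tenure <- UrbanRes -> Income
Condition 1 (no descendant of ParentIncome in the set): FAILS — Experience is a descendant of ParentIncome.
Condition 2 (every backdoor path blocked by {Experience, Tenure, UrbanRes}):
  P1: blocked at chain node Tenure ∈ conditioning set.
{Experience, Tenure, UrbanRes} does not satisfy the backdoor criterion.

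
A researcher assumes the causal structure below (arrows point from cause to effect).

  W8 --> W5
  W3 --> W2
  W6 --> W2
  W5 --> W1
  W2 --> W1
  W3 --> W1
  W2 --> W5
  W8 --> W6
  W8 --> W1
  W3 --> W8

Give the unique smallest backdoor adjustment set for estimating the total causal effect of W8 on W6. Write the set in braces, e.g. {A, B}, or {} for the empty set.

Variables eligible for adjustment (non-descendants of W8, excluding W8 and W6): {W3}.
Backdoor paths from W8 to W6:
  P1: W8 <- W3 -> W2 <- W6
  P2: W8 <- W3 -> W1 <- W2 <- W6
  P3: W8 <- W3 -> W1 <- W5 <- W2 <- W6
Each backdoor path contains an unconditioned collider, so every path is already blocked with the empty conditioning set:
  P1: blocked at collider W2 (neither it nor any descendant is in the conditioning set).
  P2: blocked at collider W1 (neither it nor any descendant is in the conditioning set).
  P3: blocked at collider W1 (neither it nor any descendant is in the conditioning set).
The empty set is therefore the unique smallest valid set.

{}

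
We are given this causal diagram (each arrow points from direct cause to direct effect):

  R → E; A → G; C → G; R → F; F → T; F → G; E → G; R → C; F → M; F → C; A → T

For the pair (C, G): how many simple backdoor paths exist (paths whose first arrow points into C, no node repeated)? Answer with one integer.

A backdoor path from C to G is any simple undirected path whose first edge points into C (i.e. leaves C via a parent).
Parents of C: {F, R}.
Enumerating:
  P1: C <- R -> E -> G
  P2: C <- R -> F -> G
  P3: C <- R -> F -> T <- A -> G
  P4: C <- F <- R -> E -> G
  P5: C <- F -> G
  P6: C <- F -> T <- A -> G
That exhausts the simple backdoor paths. Count: 6.

6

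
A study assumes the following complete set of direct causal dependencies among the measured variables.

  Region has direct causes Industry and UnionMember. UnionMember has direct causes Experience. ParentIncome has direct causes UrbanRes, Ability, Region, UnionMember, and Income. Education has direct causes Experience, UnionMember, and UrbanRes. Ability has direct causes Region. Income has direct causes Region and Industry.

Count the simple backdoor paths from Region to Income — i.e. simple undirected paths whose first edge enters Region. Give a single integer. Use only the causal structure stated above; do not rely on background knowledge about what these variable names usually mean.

A backdoor path from Region to Income is any simple undirected path whose first edge points into Region (i.e. leaves Region via a parent).
Parents of Region: {Industry, UnionMember}.
Enumerating:
  P1: Region <- Industry -> Income
  P2: Region <- UnionMember <- Experience -> Education <- UrbanRes -> ParentIncome <- Income
  P3: Region <- UnionMember -> Education <- UrbanRes -> ParentIncome <- Income
  P4: Region <- UnionMember -> ParentIncome <- Income
That exhausts the simple backdoor paths. Count: 4.

4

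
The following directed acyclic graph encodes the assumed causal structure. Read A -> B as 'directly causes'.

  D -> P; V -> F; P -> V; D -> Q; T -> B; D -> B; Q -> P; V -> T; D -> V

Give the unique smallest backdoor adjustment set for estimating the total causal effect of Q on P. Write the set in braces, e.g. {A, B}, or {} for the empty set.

{D}

Variables eligible for adjustment (non-descendants of Q, excluding Q and P): {D}.
Backdoor paths from Q to P:
  P1: Q <- D -> P
  P2: Q <- D -> V <- P
  P3: Q <- D -> B <- T <- V <- P
The empty set is not sufficient: P1 (Q <- D -> P) has no collider blocking it and no conditioned non-collider, so it is open.
Try {D}:
  P1: blocked at fork node D ∈ conditioning set.
  P2: blocked at fork node D ∈ conditioning set.
  P3: blocked at fork node D ∈ conditioning set.
{D} contains no descendant of Q and blocks every backdoor path.
{D} is the unique smallest valid adjustment set.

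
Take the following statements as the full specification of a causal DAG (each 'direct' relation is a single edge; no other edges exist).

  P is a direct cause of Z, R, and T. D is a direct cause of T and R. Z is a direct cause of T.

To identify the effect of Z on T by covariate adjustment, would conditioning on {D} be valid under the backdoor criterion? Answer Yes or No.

Backdoor paths from Z to T (paths whose first edge points into Z):
  P1: Z <- P -> R <- D -> T
  P2: Z <- P -> T
Condition 1 (no descendant of Z in the set): holds — descendants of Z are {T}; none are in {D}.
Condition 2 (every backdoor path blocked by {D}):
  P1: blocked at collider R (neither it nor any descendant is in the conditioning set).
  P2: open — no interior node is in the conditioning set.
{D} does not satisfy the backdoor criterion.

No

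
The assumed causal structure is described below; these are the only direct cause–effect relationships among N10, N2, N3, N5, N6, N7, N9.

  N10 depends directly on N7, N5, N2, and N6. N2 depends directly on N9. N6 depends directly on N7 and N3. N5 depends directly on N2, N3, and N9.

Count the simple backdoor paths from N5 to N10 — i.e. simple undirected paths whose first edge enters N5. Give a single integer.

4

A backdoor path from N5 to N10 is any simple undirected path whose first edge points into N5 (i.e. leaves N5 via a parent).
Parents of N5: {N2, N3, N9}.
Enumerating:
  P1: N5 <- N3 -> N6 <- N7 -> N10
  P2: N5 <- N3 -> N6 -> N10
  P3: N5 <- N9 -> N2 -> N10
  P4: N5 <- N2 -> N10
That exhausts the simple backdoor paths. Count: 4.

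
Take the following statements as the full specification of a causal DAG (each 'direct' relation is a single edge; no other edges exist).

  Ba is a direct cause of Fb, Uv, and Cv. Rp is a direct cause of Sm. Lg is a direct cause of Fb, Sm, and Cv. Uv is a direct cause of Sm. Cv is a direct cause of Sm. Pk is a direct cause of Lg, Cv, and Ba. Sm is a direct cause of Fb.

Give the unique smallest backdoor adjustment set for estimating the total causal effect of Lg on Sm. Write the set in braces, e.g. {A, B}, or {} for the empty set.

Variables eligible for adjustment (non-descendants of Lg, excluding Lg and Sm): {Ba, Pk, Rp, Uv}.
Backdoor paths from Lg to Sm:
  P1: Lg <- Pk -> Ba -> Uv -> Sm
  P2: Lg <- Pk -> Ba -> Cv -> Sm
  P3: Lg <- Pk -> Ba -> Fb <- Sm
  P4: Lg <- Pk -> Cv <- Ba -> Uv -> Sm
  P5: Lg <- Pk -> Cv <- Ba -> Fb <- Sm
  P6: Lg <- Pk -> Cv -> Sm
The empty set is not sufficient: P1 (Lg <- Pk -> Ba -> Uv -> Sm) has no collider blocking it and no conditioned non-collider, so it is open.
Try {Pk}:
  P1: blocked at fork node Pk ∈ conditioning set.
  P2: blocked at fork node Pk ∈ conditioning set.
  P3: blocked at fork node Pk ∈ conditioning set.
  P4: blocked at fork node Pk ∈ conditioning set.
  P5: blocked at fork node Pk ∈ conditioning set.
  P6: blocked at fork node Pk ∈ conditioning set.
{Pk} contains no descendant of Lg and blocks every backdoor path.
No other singleton works — e.g. {Rp} leaves P1 open — so {Pk} is the unique smallest valid adjustment set.

{Pk}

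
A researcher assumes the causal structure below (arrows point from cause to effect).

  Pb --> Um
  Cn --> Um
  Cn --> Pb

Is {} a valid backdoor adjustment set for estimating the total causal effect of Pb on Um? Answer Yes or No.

No

Backdoor paths from Pb to Um (paths whose first edge points into Pb):
  P1: Pb <- Cn -> Um
Condition 1 (no descendant of Pb in the set): holds — descendants of Pb are {Um}; none are in {}.
Condition 2 (every backdoor path blocked by {}):
  P1: open — no interior node is in the conditioning set.
{} does not satisfy the backdoor criterion.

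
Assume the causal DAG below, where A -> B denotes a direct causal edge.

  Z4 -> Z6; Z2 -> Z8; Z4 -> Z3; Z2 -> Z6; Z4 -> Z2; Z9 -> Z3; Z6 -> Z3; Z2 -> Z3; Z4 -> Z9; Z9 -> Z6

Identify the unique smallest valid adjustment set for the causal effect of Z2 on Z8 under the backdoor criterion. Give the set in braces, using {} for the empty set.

Variables eligible for adjustment (non-descendants of Z2, excluding Z2 and Z8): {Z4, Z9}.
Backdoor paths from Z2 to Z8:
  (none)
With no backdoor paths the empty set already satisfies the criterion, and it is trivially minimal.

{}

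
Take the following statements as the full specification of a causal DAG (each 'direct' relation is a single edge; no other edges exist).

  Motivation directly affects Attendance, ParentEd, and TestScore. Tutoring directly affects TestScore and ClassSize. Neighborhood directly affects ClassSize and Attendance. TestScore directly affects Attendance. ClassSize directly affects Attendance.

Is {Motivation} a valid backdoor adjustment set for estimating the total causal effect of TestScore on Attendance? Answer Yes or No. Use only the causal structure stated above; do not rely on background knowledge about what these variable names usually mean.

Backdoor paths from TestScore to Attendance (paths whose first edge points into TestScore):
  P1: TestScore <- Tutoring -> ClassSize <- Neighborhood -> Attendance
  P2: TestScore <- Tutoring -> ClassSize -> Attendance
  P3: TestScore <- Motivation -> Attendance
Condition 1 (no descendant of TestScore in the set): holds — descendants of TestScore are {Attendance}; none are in {Motivation}.
Condition 2 (every backdoor path blocked by {Motivation}):
  P1: blocked at collider ClassSize (neither it nor any descendant is in the conditioning set).
  P2: open — no interior node is in the conditioning set.
  P3: blocked at fork node Motivation ∈ conditioning set.
{Motivation} does not satisfy the backdoor criterion.

No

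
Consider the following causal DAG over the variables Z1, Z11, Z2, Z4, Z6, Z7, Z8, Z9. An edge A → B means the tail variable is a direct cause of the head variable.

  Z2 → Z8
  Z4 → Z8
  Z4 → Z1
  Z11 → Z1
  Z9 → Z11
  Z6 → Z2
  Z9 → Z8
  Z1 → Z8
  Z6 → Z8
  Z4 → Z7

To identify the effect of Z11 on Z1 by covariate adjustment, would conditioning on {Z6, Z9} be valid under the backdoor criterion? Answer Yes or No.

Yes

Backdoor paths from Z11 to Z1 (paths whose first edge points into Z11):
  P1: Z11 <- Z9 -> Z8 <- Z4 -> Z1
  P2: Z11 <- Z9 -> Z8 <- Z1
Condition 1 (no descendant of Z11 in the set): holds — descendants of Z11 are {Z1, Z8}; none are in {Z6, Z9}.
Condition 2 (every backdoor path blocked by {Z6, Z9}):
  P1: blocked at fork node Z9 ∈ conditioning set.
  P2: blocked at fork node Z9 ∈ conditioning set.
{Z6, Z9} satisfies the backdoor criterion.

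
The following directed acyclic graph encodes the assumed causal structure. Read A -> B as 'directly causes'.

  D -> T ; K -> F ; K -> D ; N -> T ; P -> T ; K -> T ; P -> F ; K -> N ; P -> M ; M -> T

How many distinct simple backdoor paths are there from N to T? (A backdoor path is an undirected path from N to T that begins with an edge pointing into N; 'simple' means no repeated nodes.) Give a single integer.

A backdoor path from N to T is any simple undirected path whose first edge points into N (i.e. leaves N via a parent).
Parents of N: {K}.
Enumerating:
  P1: N <- K -> F <- P -> M -> T
  P2: N <- K -> F <- P -> T
  P3: N <- K -> D -> T
  P4: N <- K -> T
That exhausts the simple backdoor paths. Count: 4.

4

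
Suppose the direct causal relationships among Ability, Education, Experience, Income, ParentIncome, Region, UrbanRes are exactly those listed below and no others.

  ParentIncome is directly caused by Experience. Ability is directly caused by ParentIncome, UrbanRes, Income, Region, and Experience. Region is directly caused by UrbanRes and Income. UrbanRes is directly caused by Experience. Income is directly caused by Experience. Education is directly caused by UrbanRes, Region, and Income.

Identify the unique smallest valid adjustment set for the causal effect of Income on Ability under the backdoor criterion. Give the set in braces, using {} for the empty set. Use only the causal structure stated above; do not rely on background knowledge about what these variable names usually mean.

{Experience}

Variables eligible for adjustment (non-descendants of Income, excluding Income and Ability): {Experience, ParentIncome, UrbanRes}.
Backdoor paths from Income to Ability:
  P1: Income <- Experience -> UrbanRes -> Region -> Ability
  P2: Income <- Experience -> UrbanRes -> Education <- Region -> Ability
  P3: Income <- Experience -> UrbanRes -> Ability
  P4: Income <- Experience -> ParentIncome -> Ability
  P5: Income <- Experience -> Ability
The empty set is not sufficient: P1 (Income <- Experience -> UrbanRes -> Region -> Ability) has no collider blocking it and no conditioned non-collider, so it is open.
Try {Experience}:
  P1: blocked at fork node Experience ∈ conditioning set.
  P2: blocked at fork node Experience ∈ conditioning set.
  P3: blocked at fork node Experience ∈ conditioning set.
  P4: blocked at fork node Experience ∈ conditioning set.
  P5: blocked at fork node Experience ∈ conditioning set.
{Experience} contains no descendant of Income and blocks every backdoor path.
No other singleton works — e.g. {UrbanRes} leaves P4 open — so {Experience} is the unique smallest valid adjustment set.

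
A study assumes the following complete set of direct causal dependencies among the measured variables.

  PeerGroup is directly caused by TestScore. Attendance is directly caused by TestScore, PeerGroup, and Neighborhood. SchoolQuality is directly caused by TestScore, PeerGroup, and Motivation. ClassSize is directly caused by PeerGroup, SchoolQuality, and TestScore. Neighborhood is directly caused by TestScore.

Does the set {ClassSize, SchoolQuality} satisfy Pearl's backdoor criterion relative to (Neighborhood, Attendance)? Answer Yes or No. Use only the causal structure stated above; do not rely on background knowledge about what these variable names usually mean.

Backdoor paths from Neighborhood to Attendance (paths whose first edge points into Neighborhood):
  P1: Neighborhood <- TestScore -> PeerGroup -> Attendance
  P2: Neighborhood <- TestScore -> SchoolQuality <- PeerGroup -> Attendance
  P3: Neighborhood <- TestScore -> SchoolQuality -> ClassSize <- PeerGroup -> Attendance
  P4: Neighborhood <- TestScore -> ClassSize <- PeerGroup -> Attendance
  P5: Neighborhood <- TestScore -> ClassSize <- SchoolQuality <- PeerGroup -> Attendance
  P6: Neighborhood <- TestScore -> Attendance
Condition 1 (no descendant of Neighborhood in the set): holds — descendants of Neighborhood are {Attendance}; none are in {ClassSize, SchoolQuality}.
Condition 2 (every backdoor path blocked by {ClassSize, SchoolQuality}):
  P1: open — no interior node is in the conditioning set.
  P2: open — collider(s) SchoolQuality are conditioned on (or have a conditioned descendant) and no non-collider on the path is in the set.
  P3: blocked at chain node SchoolQuality ∈ conditioning set.
  P4: open — collider(s) ClassSize are conditioned on (or have a conditioned descendant) and no non-collider on the path is in the set.
  P5: blocked at chain node SchoolQuality ∈ conditioning set.
  P6: open — no interior node is in the conditioning set.
{ClassSize, SchoolQuality} does not satisfy the backdoor criterion.

No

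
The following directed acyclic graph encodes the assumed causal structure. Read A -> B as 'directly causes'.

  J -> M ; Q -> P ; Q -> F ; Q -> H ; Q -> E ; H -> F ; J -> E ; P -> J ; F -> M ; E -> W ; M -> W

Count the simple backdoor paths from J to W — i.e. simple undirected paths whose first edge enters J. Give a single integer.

3

A backdoor path from J to W is any simple undirected path whose first edge points into J (i.e. leaves J via a parent).
Parents of J: {P}.
Enumerating:
  P1: J <- P <- Q -> E -> W
  P2: J <- P <- Q -> H -> F -> M -> W
  P3: J <- P <- Q -> F -> M -> W
That exhausts the simple backdoor paths. Count: 3.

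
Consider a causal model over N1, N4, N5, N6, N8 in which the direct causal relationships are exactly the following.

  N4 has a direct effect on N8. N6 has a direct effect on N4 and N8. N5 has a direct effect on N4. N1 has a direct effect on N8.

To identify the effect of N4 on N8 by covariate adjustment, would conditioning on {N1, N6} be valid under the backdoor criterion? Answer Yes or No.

Yes

Backdoor paths from N4 to N8 (paths whose first edge points into N4):
  P1: N4 <- N6 -> N8
Condition 1 (no descendant of N4 in the set): holds — descendants of N4 are {N8}; none are in {N1, N6}.
Condition 2 (every backdoor path blocked by {N1, N6}):
  P1: blocked at fork node N6 ∈ conditioning set.
{N1, N6} satisfies the backdoor criterion.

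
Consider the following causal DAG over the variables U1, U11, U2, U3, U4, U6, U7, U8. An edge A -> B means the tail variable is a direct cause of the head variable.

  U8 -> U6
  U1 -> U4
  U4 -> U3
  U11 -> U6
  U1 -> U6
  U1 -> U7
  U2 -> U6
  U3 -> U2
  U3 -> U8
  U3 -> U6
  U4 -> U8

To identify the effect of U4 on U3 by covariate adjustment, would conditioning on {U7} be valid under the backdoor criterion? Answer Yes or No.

Yes

Backdoor paths from U4 to U3 (paths whose first edge points into U4):
  P1: U4 <- U1 -> U6 <- U3
  P2: U4 <- U1 -> U6 <- U8 <- U3
  P3: U4 <- U1 -> U6 <- U2 <- U3
Condition 1 (no descendant of U4 in the set): holds — descendants of U4 are {U2, U3, U6, U8}; none are in {U7}.
Condition 2 (every backdoor path blocked by {U7}):
  P1: blocked at collider U6 (neither it nor any descendant is in the conditioning set).
  P2: blocked at collider U6 (neither it nor any descendant is in the conditioning set).
  P3: blocked at collider U6 (neither it nor any descendant is in the conditioning set).
{U7} satisfies the backdoor criterion.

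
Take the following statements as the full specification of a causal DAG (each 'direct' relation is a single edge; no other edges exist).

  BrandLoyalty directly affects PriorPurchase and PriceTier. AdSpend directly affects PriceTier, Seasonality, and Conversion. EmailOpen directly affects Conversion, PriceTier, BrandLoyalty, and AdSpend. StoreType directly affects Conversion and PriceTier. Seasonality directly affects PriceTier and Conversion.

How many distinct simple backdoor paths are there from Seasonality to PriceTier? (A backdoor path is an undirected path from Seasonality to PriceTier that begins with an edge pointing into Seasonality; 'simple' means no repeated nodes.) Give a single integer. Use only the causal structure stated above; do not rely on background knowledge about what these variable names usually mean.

A backdoor path from Seasonality to PriceTier is any simple undirected path whose first edge points into Seasonality (i.e. leaves Seasonality via a parent).
Parents of Seasonality: {AdSpend}.
Enumerating:
  P1: Seasonality <- AdSpend <- EmailOpen -> BrandLoyalty -> PriceTier
  P2: Seasonality <- AdSpend <- EmailOpen -> Conversion <- StoreType -> PriceTier
  P3: Seasonality <- AdSpend <- EmailOpen -> PriceTier
  P4: Seasonality <- AdSpend -> Conversion <- StoreType -> PriceTier
  P5: Seasonality <- AdSpend -> Conversion <- EmailOpen -> BrandLoyalty -> PriceTier
  P6: Seasonality <- AdSpend -> Conversion <- EmailOpen -> PriceTier
  P7: Seasonality <- AdSpend -> PriceTier
That exhausts the simple backdoor paths. Count: 7.

7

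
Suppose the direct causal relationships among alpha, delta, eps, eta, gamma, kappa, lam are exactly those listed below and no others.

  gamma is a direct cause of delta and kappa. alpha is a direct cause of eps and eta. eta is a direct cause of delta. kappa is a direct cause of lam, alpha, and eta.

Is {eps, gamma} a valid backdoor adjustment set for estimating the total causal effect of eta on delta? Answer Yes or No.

Yes

Backdoor paths from eta to delta (paths whose first edge points into eta):
  P1: eta <- kappa <- gamma -> delta
  P2: eta <- alpha <- kappa <- gamma -> delta
Condition 1 (no descendant of eta in the set): holds — descendants of eta are {delta}; none are in {eps, gamma}.
Condition 2 (every backdoor path blocked by {eps, gamma}):
  P1: blocked at fork node gamma ∈ conditioning set.
  P2: blocked at fork node gamma ∈ conditioning set.
{eps, gamma} satisfies the backdoor criterion.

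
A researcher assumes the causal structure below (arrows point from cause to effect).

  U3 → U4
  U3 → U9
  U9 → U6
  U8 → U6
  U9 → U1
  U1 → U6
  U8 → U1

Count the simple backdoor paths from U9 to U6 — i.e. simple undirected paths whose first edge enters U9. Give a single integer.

A backdoor path from U9 to U6 is any simple undirected path whose first edge points into U9 (i.e. leaves U9 via a parent).
Parents of U9: {U3}.
No simple path from any parent of U9 reaches U6 without revisiting U9, so there are no backdoor paths.

0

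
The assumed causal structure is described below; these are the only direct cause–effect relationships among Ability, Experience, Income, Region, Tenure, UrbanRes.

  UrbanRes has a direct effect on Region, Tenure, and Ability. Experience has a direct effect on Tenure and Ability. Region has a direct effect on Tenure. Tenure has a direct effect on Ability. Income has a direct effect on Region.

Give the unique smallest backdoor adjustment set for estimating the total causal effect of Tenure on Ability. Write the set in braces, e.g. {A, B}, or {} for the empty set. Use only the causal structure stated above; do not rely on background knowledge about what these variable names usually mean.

{Experience, UrbanRes}

Variables eligible for adjustment (non-descendants of Tenure, excluding Tenure and Ability): {Experience, Income, Region, UrbanRes}.
Backdoor paths from Tenure to Ability:
  P1: Tenure <- UrbanRes -> Ability
  P2: Tenure <- Region <- UrbanRes -> Ability
  P3: Tenure <- Experience -> Ability
The empty set is not sufficient: P1 (Tenure <- UrbanRes -> Ability) has no collider blocking it and no conditioned non-collider, so it is open.
Try {Experience, UrbanRes}:
  P1: blocked at fork node UrbanRes ∈ conditioning set.
  P2: blocked at fork node UrbanRes ∈ conditioning set.
  P3: blocked at fork node Experience ∈ conditioning set.
{Experience, UrbanRes} contains no descendant of Tenure and blocks every backdoor path.
Every element of {Experience, UrbanRes} is needed (dropping Experience leaves P3 open; dropping UrbanRes leaves P1 open), so no proper subset is valid.
Among all size-2 subsets of the eligible variables, only {Experience, UrbanRes} blocks every backdoor path, so it is the unique smallest valid adjustment set.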